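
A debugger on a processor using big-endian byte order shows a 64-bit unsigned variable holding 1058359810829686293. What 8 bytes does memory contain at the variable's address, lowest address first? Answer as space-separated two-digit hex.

1058359810829686293 in hexadecimal, padded to 64 bits, is 0x0EB00CA3F90D9615.
Split into bytes (most-significant first): 0E B0 0C A3 F9 0D 96 15.
Big-endian: lowest address holds the most-significant byte.
So the memory order matches the most-significant-first order: 0E B0 0C A3 F9 0D 96 15.

0E B0 0C A3 F9 0D 96 15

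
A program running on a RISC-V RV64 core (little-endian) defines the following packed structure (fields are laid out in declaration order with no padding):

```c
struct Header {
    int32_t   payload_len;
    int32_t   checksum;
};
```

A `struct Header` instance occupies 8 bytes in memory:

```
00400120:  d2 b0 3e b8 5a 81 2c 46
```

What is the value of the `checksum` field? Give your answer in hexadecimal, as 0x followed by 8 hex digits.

0x462C815A

`checksum` follows `payload_len` (4 bytes), so it starts at byte offset 4 and occupies 4 bytes.
Bytes at offsets 4..7: 5A 81 2C 46.
Little-endian stores the least-significant byte at the lowest address.
Reassemble most-significant byte first: 46 2C 81 5A → 0x462C815A.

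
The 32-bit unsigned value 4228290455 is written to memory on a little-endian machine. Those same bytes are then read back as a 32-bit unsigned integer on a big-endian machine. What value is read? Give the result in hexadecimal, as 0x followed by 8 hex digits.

0x979706FC

4228290455 in 32-bit hexadecimal is 0xFC069797.
Stored little-endian, the bytes at ascending addresses are 97 97 06 FC.
Read back as big-endian, the last byte is least significant, giving 0x979706FC.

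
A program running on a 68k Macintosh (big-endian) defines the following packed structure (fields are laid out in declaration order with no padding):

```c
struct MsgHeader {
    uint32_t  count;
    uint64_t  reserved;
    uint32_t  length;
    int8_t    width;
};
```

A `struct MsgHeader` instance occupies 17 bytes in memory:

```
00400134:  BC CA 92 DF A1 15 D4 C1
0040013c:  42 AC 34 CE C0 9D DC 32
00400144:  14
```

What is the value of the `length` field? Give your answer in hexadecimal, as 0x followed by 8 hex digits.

`length` follows `count` (4 B), `reserved` (8 B), so it starts at offset 4 + 8 = 12 and occupies 4 bytes.
Bytes at offsets 12..15: C0 9D DC 32.
In big-endian order the high byte comes first in memory.
The bytes are already most-significant first: 0xC09DDC32.

0xC09DDC32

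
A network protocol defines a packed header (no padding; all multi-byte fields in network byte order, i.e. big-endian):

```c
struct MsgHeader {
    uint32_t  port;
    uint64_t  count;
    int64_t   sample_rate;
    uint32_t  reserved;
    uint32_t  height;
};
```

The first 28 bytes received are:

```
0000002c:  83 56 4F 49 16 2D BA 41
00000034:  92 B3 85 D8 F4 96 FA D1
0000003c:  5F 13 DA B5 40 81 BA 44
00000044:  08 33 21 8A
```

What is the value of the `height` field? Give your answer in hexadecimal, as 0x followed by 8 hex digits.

0x0833218A

`height` follows `port` (4 B), `count` (8 B), `sample_rate` (8 B), `reserved` (4 B), so it starts at offset 4 + 8 + 8 + 4 = 24 and occupies 4 bytes.
Bytes at offsets 24..27: 08 33 21 8A.
In big-endian order the high byte comes first in memory.
The bytes are already most-significant first: 0x0833218A.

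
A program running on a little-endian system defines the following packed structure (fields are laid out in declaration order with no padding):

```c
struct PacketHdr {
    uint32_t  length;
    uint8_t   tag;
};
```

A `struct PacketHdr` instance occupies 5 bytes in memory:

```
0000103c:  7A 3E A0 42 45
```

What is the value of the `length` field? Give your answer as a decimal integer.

`length` is the first field, at byte offset 0, occupying 4 bytes.
Bytes at offsets 0..3: 7A 3E A0 42.
In little-endian order the low byte comes first in memory.
Reassemble most-significant byte first: 42 A0 3E 7A → 0x42A03E7A.
0x42A03E7A = 1117798010.

1117798010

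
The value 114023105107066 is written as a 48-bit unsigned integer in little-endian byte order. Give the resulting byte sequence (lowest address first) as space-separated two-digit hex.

7A 14 AD 12 B4 67

114023105107066 in hexadecimal, padded to 48 bits, is 0x67B412AD147A.
Split into bytes (most-significant first): 67 B4 12 AD 14 7A.
In little-endian order the low byte comes first in memory.
So at ascending addresses the bytes are 7A 14 AD 12 B4 67.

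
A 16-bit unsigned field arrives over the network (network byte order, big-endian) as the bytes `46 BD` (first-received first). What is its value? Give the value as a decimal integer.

Big-endian: lowest address holds the most-significant byte.
The bytes are already most-significant first: 0x46BD.
0x46BD = 18109.

18109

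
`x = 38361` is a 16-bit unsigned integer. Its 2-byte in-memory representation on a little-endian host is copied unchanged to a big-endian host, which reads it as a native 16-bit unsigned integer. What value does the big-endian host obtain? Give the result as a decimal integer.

38361 in 16-bit hexadecimal is 0x95D9.
Stored little-endian, the bytes at ascending addresses are D9 95.
Read back as big-endian, the last byte is least significant, giving 0xD995.
0xD995 = 55701.

55701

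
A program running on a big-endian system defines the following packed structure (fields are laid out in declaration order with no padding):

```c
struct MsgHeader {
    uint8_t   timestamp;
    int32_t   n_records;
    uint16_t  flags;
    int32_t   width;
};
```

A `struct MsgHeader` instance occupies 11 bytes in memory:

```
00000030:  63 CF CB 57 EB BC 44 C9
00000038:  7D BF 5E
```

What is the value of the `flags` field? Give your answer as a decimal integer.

`flags` follows `timestamp` (1 B), `n_records` (4 B), so it starts at offset 1 + 4 = 5 and occupies 2 bytes.
Bytes at offsets 5..6: BC 44.
Big-endian stores the most-significant byte at the lowest address.
The bytes are already most-significant first: 0xBC44.
0xBC44 = 48196.

48196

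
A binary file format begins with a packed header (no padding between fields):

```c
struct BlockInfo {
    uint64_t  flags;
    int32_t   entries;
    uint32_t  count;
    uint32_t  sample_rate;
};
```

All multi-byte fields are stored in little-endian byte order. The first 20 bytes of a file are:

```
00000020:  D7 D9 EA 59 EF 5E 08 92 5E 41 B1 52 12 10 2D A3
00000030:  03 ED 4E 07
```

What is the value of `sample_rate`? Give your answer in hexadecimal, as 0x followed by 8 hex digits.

0x074EED03

`sample_rate` follows `flags` (8 B), `entries` (4 B), `count` (4 B), so it starts at offset 8 + 4 + 4 = 16 and occupies 4 bytes.
Bytes at offsets 16..19: 03 ED 4E 07.
In little-endian order the low byte comes first in memory.
Reassemble most-significant byte first: 07 4E ED 03 → 0x074EED03.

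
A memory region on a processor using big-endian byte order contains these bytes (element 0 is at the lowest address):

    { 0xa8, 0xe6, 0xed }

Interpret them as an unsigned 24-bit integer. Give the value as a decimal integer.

11069165

In big-endian order the high byte comes first in memory.
The bytes are already most-significant first: 0xA8E6ED.
0xA8E6ED = 11069165.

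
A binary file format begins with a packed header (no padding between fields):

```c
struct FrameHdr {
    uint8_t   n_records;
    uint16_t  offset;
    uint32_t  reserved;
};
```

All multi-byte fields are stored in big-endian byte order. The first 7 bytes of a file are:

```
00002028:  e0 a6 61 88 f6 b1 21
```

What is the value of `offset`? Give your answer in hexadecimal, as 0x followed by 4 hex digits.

0xA661

`offset` follows `n_records` (1 byte), so it starts at byte offset 1 and occupies 2 bytes.
Bytes at offsets 1..2: A6 61.
Big-endian stores the most-significant byte at the lowest address.
The bytes are already most-significant first: 0xA661.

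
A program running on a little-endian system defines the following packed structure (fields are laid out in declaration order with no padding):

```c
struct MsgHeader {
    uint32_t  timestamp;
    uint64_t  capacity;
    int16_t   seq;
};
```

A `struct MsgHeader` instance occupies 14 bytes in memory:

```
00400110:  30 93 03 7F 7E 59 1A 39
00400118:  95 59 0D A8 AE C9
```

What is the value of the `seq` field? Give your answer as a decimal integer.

-13906

`seq` follows `timestamp` (4 B), `capacity` (8 B), so it starts at offset 4 + 8 = 12 and occupies 2 bytes.
Bytes at offsets 12..13: AE C9.
In little-endian order the low byte comes first in memory.
Reassemble most-significant byte first: C9 AE → 0xC9AE.
Top bit is set, so as a signed 16-bit value this is 0xC9AE − 2^16 = -13906.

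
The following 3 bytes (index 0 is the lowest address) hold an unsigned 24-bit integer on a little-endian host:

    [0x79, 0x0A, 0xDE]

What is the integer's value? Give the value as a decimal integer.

14551673

In little-endian order the low byte comes first in memory.
Reassemble most-significant byte first: DE 0A 79 → 0xDE0A79.
0xDE0A79 = 14551673.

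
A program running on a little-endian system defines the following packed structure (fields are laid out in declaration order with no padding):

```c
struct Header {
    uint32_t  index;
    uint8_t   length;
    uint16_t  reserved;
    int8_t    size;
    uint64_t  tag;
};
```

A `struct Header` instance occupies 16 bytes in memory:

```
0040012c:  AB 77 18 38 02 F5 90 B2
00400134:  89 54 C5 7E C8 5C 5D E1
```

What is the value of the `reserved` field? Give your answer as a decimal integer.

`reserved` follows `index` (4 B), `length` (1 B), so it starts at offset 4 + 1 = 5 and occupies 2 bytes.
Bytes at offsets 5..6: F5 90.
In little-endian order the low byte comes first in memory.
Reassemble most-significant byte first: 90 F5 → 0x90F5.
0x90F5 = 37109.

37109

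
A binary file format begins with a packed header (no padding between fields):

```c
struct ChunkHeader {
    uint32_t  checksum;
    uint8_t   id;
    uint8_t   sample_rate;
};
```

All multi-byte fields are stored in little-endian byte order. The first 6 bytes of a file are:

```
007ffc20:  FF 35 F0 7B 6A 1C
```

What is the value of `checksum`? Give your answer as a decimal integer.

2079340031

`checksum` is the first field, at byte offset 0, occupying 4 bytes.
Bytes at offsets 0..3: FF 35 F0 7B.
Little-endian stores the least-significant byte at the lowest address.
Reassemble most-significant byte first: 7B F0 35 FF → 0x7BF035FF.
0x7BF035FF = 2079340031.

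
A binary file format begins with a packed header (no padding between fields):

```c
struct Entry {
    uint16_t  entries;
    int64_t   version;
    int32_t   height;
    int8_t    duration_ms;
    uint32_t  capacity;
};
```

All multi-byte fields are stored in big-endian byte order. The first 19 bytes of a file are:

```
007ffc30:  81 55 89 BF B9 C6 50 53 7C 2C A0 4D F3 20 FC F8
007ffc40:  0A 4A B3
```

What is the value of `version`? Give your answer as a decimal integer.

-8520887708559377364

`version` follows `entries` (2 bytes), so it starts at byte offset 2 and occupies 8 bytes.
Bytes at offsets 2..9: 89 BF B9 C6 50 53 7C 2C.
Big-endian stores the most-significant byte at the lowest address.
The bytes are already most-significant first: 0x89BFB9C650537C2C.
Top bit is set, so as a signed 64-bit value this is 0x89BFB9C650537C2C − 2^64 = -8520887708559377364.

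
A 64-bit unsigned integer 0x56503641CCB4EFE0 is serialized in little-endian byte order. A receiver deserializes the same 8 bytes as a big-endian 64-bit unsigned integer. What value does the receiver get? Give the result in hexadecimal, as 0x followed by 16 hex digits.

0xE0EFB4CC41365056

Stored little-endian, the bytes at ascending addresses are E0 EF B4 CC 41 36 50 56.
Read back as big-endian, the last byte is least significant, giving 0xE0EFB4CC41365056.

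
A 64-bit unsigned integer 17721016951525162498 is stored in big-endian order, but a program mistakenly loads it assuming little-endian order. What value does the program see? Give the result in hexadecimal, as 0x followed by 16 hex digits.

0x023E550607B3EDF5

17721016951525162498 in 64-bit hexadecimal is 0xF5EDB30706553E02.
Stored big-endian, the bytes at ascending addresses are F5 ED B3 07 06 55 3E 02.
Read back as little-endian, the first byte is least significant, giving 0x023E550607B3EDF5.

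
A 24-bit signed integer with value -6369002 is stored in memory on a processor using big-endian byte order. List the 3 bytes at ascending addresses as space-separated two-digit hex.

9E D1 16

Two's complement of -6369002 in 24 bits: 6369002 = 0x612EEA; invert → 0x9ED115; add 1 → 0x9ED116.
Split into bytes (most-significant first): 9E D1 16.
Big-endian: lowest address holds the most-significant byte.
So the memory order matches the most-significant-first order: 9E D1 16.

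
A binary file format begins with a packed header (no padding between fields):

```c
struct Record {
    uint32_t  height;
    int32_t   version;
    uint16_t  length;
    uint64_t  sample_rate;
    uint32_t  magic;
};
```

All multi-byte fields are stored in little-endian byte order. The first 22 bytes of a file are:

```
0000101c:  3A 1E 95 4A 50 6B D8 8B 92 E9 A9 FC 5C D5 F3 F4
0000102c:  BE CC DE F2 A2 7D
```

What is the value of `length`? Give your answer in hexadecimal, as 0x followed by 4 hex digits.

0xE992

`length` follows `height` (4 B), `version` (4 B), so it starts at offset 4 + 4 = 8 and occupies 2 bytes.
Bytes at offsets 8..9: 92 E9.
Little-endian stores the least-significant byte at the lowest address.
Reassemble most-significant byte first: E9 92 → 0xE992.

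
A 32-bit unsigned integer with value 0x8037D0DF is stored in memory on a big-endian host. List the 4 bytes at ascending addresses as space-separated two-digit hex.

Split into bytes (most-significant first): 80 37 D0 DF.
Big-endian: lowest address holds the most-significant byte.
So the memory order matches the most-significant-first order: 80 37 D0 DF.

80 37 D0 DF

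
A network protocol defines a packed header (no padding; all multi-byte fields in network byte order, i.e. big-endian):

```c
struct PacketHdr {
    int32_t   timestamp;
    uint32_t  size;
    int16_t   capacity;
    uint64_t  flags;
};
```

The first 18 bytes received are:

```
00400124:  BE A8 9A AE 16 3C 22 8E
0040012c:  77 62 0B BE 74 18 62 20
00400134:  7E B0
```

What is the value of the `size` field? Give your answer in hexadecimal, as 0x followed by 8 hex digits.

0x163C228E

`size` follows `timestamp` (4 bytes), so it starts at byte offset 4 and occupies 4 bytes.
Bytes at offsets 4..7: 16 3C 22 8E.
In big-endian order the high byte comes first in memory.
The bytes are already most-significant first: 0x163C228E.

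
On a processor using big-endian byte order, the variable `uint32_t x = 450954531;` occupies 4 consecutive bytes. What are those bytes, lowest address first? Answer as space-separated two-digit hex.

450954531 in hexadecimal, padded to 32 bits, is 0x1AE10523.
Split into bytes (most-significant first): 1A E1 05 23.
Big-endian: lowest address holds the most-significant byte.
So the memory order matches the most-significant-first order: 1A E1 05 23.

1A E1 05 23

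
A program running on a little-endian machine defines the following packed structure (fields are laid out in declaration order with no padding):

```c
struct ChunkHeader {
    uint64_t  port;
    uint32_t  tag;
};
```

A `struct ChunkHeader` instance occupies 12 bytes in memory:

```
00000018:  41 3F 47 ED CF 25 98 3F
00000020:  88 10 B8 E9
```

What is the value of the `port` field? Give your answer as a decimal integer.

`port` is the first field, at byte offset 0, occupying 8 bytes.
Bytes at offsets 0..7: 41 3F 47 ED CF 25 98 3F.
In little-endian order the low byte comes first in memory.
Reassemble most-significant byte first: 3F 98 25 CF ED 47 3F 41 → 0x3F9825CFED473F41.
0x3F9825CFED473F41 = 4582454195818807105.

4582454195818807105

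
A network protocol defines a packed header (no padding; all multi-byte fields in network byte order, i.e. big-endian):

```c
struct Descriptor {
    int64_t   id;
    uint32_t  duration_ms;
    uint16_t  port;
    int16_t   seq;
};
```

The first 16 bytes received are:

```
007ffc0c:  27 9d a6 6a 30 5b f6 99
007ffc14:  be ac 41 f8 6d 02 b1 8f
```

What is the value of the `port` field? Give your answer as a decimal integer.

27906

`port` follows `id` (8 B), `duration_ms` (4 B), so it starts at offset 8 + 4 = 12 and occupies 2 bytes.
Bytes at offsets 12..13: 6D 02.
In big-endian order the high byte comes first in memory.
The bytes are already most-significant first: 0x6D02.
0x6D02 = 27906.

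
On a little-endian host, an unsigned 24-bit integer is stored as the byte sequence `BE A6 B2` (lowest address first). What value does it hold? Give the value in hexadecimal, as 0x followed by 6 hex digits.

0xB2A6BE

In little-endian order the low byte comes first in memory.
Reassemble most-significant byte first: B2 A6 BE → 0xB2A6BE.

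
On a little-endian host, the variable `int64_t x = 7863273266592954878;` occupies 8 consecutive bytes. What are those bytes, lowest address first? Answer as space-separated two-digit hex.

FE 39 19 E3 5F F5 1F 6D

7863273266592954878 in hexadecimal, padded to 64 bits, is 0x6D1FF55FE31939FE.
Split into bytes (most-significant first): 6D 1F F5 5F E3 19 39 FE.
Little-endian: lowest address holds the least-significant byte.
So at ascending addresses the bytes are FE 39 19 E3 5F F5 1F 6D.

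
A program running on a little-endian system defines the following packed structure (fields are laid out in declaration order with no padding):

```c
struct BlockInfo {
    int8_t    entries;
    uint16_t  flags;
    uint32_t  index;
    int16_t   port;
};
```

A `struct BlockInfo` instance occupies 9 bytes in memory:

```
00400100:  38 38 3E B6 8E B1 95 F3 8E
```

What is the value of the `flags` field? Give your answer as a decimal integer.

`flags` follows `entries` (1 byte), so it starts at byte offset 1 and occupies 2 bytes.
Bytes at offsets 1..2: 38 3E.
Little-endian: lowest address holds the least-significant byte.
Reassemble most-significant byte first: 3E 38 → 0x3E38.
0x3E38 = 15928.

15928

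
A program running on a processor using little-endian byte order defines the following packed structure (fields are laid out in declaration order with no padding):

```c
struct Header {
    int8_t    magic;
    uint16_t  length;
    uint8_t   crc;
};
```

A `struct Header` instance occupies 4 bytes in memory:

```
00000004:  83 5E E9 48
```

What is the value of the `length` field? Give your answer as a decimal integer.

59742

`length` follows `magic` (1 byte), so it starts at byte offset 1 and occupies 2 bytes.
Bytes at offsets 1..2: 5E E9.
In little-endian order the low byte comes first in memory.
Reassemble most-significant byte first: E9 5E → 0xE95E.
0xE95E = 59742.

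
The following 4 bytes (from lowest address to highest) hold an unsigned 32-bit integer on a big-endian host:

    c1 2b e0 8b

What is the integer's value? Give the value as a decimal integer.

In big-endian order the high byte comes first in memory.
The bytes are already most-significant first: 0xC12BE08B.
0xC12BE08B = 3240878219.

3240878219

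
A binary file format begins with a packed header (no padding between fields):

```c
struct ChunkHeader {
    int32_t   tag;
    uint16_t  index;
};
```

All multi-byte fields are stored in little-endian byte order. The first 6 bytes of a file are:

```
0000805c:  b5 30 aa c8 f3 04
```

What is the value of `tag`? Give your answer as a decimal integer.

-928370507

`tag` is the first field, at byte offset 0, occupying 4 bytes.
Bytes at offsets 0..3: B5 30 AA C8.
Little-endian stores the least-significant byte at the lowest address.
Reassemble most-significant byte first: C8 AA 30 B5 → 0xC8AA30B5.
Top bit is set, so as a signed 32-bit value this is 0xC8AA30B5 − 2^32 = -928370507.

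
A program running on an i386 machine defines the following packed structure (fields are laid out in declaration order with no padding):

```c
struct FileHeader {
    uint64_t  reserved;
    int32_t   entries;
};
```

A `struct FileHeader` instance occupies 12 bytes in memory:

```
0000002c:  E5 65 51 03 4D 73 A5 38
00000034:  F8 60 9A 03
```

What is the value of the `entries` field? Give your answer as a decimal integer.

`entries` follows `reserved` (8 bytes), so it starts at byte offset 8 and occupies 4 bytes.
Bytes at offsets 8..11: F8 60 9A 03.
In little-endian order the low byte comes first in memory.
Reassemble most-significant byte first: 03 9A 60 F8 → 0x039A60F8.
0x039A60F8 = 60449016.

60449016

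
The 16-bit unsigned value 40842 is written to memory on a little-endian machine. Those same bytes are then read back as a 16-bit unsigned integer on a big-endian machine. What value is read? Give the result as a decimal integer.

35487

40842 in 16-bit hexadecimal is 0x9F8A.
Stored little-endian, the bytes at ascending addresses are 8A 9F.
Read back as big-endian, the last byte is least significant, giving 0x8A9F.
0x8A9F = 35487.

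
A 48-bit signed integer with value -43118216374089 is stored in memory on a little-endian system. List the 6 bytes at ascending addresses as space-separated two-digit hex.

Two's complement of -43118216374089 in 48 bits: 43118216374089 = 0x27373DF86749; invert → 0xD8C8C20798B6; add 1 → 0xD8C8C20798B7.
Split into bytes (most-significant first): D8 C8 C2 07 98 B7.
In little-endian order the low byte comes first in memory.
So at ascending addresses the bytes are B7 98 07 C2 C8 D8.

B7 98 07 C2 C8 D8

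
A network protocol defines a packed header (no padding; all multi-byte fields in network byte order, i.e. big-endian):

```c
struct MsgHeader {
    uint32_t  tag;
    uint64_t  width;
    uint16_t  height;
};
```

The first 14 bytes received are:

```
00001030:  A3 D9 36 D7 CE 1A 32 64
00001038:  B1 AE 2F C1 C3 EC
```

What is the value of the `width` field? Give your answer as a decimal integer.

`width` follows `tag` (4 bytes), so it starts at byte offset 4 and occupies 8 bytes.
Bytes at offsets 4..11: CE 1A 32 64 B1 AE 2F C1.
Big-endian: lowest address holds the most-significant byte.
The bytes are already most-significant first: 0xCE1A3264B1AE2FC1.
0xCE1A3264B1AE2FC1 = 14851238129266732993.

14851238129266732993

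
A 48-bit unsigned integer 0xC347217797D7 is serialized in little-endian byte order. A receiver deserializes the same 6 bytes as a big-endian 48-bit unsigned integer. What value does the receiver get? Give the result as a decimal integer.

237045538703299

Stored little-endian, the bytes at ascending addresses are D7 97 77 21 47 C3.
Read back as big-endian, the last byte is least significant, giving 0xD797772147C3.
0xD797772147C3 = 237045538703299.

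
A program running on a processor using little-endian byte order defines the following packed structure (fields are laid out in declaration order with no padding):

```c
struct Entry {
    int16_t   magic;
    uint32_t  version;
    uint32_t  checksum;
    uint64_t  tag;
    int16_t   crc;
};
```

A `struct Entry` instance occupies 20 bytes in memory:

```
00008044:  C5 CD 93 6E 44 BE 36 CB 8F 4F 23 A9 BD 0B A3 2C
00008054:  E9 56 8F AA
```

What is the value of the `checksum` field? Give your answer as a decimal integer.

1334823734

`checksum` follows `magic` (2 B), `version` (4 B), so it starts at offset 2 + 4 = 6 and occupies 4 bytes.
Bytes at offsets 6..9: 36 CB 8F 4F.
Little-endian: lowest address holds the least-significant byte.
Reassemble most-significant byte first: 4F 8F CB 36 → 0x4F8FCB36.
0x4F8FCB36 = 1334823734.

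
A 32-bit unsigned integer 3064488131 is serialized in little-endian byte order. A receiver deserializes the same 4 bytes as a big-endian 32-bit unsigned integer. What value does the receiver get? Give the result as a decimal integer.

3277891766

3064488131 in 32-bit hexadecimal is 0xB6A860C3.
Stored little-endian, the bytes at ascending addresses are C3 60 A8 B6.
Read back as big-endian, the last byte is least significant, giving 0xC360A8B6.
0xC360A8B6 = 3277891766.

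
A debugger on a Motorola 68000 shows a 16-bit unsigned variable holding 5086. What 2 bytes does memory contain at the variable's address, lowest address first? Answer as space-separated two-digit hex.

13 DE

5086 in hexadecimal, padded to 16 bits, is 0x13DE.
Split into bytes (most-significant first): 13 DE.
In big-endian order the high byte comes first in memory.
So the memory order matches the most-significant-first order: 13 DE.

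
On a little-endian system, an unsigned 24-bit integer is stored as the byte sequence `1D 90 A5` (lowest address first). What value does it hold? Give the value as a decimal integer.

10850333

Little-endian stores the least-significant byte at the lowest address.
Reassemble most-significant byte first: A5 90 1D → 0xA5901D.
0xA5901D = 10850333.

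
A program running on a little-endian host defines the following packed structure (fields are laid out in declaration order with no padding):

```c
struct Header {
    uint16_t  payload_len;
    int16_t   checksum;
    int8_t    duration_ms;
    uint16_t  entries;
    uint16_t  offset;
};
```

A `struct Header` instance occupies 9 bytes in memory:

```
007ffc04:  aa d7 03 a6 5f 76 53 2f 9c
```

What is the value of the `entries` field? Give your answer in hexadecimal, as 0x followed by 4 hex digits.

`entries` follows `payload_len` (2 B), `checksum` (2 B), `duration_ms` (1 B), so it starts at offset 2 + 2 + 1 = 5 and occupies 2 bytes.
Bytes at offsets 5..6: 76 53.
Little-endian stores the least-significant byte at the lowest address.
Reassemble most-significant byte first: 53 76 → 0x5376.

0x5376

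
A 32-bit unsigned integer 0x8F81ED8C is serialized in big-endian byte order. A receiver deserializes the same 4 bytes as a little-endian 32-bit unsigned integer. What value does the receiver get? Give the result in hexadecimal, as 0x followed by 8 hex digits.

Stored big-endian, the bytes at ascending addresses are 8F 81 ED 8C.
Read back as little-endian, the first byte is least significant, giving 0x8CED818F.

0x8CED818F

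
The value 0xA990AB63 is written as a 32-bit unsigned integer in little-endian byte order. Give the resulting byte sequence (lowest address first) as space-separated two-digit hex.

63 AB 90 A9

Split into bytes (most-significant first): A9 90 AB 63.
In little-endian order the low byte comes first in memory.
So at ascending addresses the bytes are 63 AB 90 A9.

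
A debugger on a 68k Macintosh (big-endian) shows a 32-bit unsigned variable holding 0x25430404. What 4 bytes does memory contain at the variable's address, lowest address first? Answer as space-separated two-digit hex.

25 43 04 04

Split into bytes (most-significant first): 25 43 04 04.
Big-endian stores the most-significant byte at the lowest address.
So the memory order matches the most-significant-first order: 25 43 04 04.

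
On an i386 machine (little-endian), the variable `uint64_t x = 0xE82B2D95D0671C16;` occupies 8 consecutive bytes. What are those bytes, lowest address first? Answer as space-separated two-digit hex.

Split into bytes (most-significant first): E8 2B 2D 95 D0 67 1C 16.
In little-endian order the low byte comes first in memory.
So at ascending addresses the bytes are 16 1C 67 D0 95 2D 2B E8.

16 1C 67 D0 95 2D 2B E8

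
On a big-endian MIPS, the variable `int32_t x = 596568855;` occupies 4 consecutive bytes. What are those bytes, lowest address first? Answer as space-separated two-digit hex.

596568855 in hexadecimal, padded to 32 bits, is 0x238EEB17.
Split into bytes (most-significant first): 23 8E EB 17.
Big-endian: lowest address holds the most-significant byte.
So the memory order matches the most-significant-first order: 23 8E EB 17.

23 8E EB 17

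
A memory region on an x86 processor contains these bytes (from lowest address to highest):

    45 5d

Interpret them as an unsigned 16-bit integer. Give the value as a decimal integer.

23877

Little-endian stores the least-significant byte at the lowest address.
Reassemble most-significant byte first: 5D 45 → 0x5D45.
0x5D45 = 23877.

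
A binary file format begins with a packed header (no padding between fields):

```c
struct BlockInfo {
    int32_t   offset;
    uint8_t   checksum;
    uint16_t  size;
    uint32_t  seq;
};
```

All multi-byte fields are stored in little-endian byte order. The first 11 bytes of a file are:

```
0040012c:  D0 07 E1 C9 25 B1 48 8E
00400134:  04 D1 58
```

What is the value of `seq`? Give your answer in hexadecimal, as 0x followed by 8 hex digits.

`seq` follows `offset` (4 B), `checksum` (1 B), `size` (2 B), so it starts at offset 4 + 1 + 2 = 7 and occupies 4 bytes.
Bytes at offsets 7..10: 8E 04 D1 58.
In little-endian order the low byte comes first in memory.
Reassemble most-significant byte first: 58 D1 04 8E → 0x58D1048E.

0x58D1048E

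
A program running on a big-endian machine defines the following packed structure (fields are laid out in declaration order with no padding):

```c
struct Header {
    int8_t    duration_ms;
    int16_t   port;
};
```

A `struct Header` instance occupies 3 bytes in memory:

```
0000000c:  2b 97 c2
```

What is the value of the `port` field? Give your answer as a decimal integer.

`port` follows `duration_ms` (1 byte), so it starts at byte offset 1 and occupies 2 bytes.
Bytes at offsets 1..2: 97 C2.
Big-endian stores the most-significant byte at the lowest address.
The bytes are already most-significant first: 0x97C2.
Top bit is set, so as a signed 16-bit value this is 0x97C2 − 2^16 = -26686.

-26686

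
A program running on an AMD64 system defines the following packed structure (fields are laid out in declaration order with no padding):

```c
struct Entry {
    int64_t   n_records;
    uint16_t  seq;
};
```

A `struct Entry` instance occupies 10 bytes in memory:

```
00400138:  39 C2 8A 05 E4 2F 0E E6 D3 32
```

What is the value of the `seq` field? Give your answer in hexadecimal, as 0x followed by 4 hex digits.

`seq` follows `n_records` (8 bytes), so it starts at byte offset 8 and occupies 2 bytes.
Bytes at offsets 8..9: D3 32.
In little-endian order the low byte comes first in memory.
Reassemble most-significant byte first: 32 D3 → 0x32D3.

0x32D3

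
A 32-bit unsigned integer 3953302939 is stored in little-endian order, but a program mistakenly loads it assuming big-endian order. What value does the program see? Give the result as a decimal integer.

3953302939 in 32-bit hexadecimal is 0xEBA29D9B.
Stored little-endian, the bytes at ascending addresses are 9B 9D A2 EB.
Read back as big-endian, the last byte is least significant, giving 0x9B9DA2EB.
0x9B9DA2EB = 2610799339.

2610799339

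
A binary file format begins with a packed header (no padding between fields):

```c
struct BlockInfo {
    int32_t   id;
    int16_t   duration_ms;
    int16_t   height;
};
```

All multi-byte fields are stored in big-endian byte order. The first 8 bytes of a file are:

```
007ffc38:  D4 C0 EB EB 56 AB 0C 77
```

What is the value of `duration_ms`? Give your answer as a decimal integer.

22187

`duration_ms` follows `id` (4 bytes), so it starts at byte offset 4 and occupies 2 bytes.
Bytes at offsets 4..5: 56 AB.
Big-endian: lowest address holds the most-significant byte.
The bytes are already most-significant first: 0x56AB.
0x56AB = 22187.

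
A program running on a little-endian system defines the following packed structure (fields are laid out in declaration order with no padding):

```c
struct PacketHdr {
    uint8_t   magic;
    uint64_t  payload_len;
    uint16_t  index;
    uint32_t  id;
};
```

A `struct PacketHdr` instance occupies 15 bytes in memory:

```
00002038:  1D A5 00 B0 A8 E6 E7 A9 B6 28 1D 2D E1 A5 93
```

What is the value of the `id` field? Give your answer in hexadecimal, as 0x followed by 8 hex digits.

0x93A5E12D

`id` follows `magic` (1 B), `payload_len` (8 B), `index` (2 B), so it starts at offset 1 + 8 + 2 = 11 and occupies 4 bytes.
Bytes at offsets 11..14: 2D E1 A5 93.
Little-endian: lowest address holds the least-significant byte.
Reassemble most-significant byte first: 93 A5 E1 2D → 0x93A5E12D.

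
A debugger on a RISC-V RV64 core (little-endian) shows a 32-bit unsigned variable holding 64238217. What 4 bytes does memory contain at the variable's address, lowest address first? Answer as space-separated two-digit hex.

89 32 D4 03

64238217 in hexadecimal, padded to 32 bits, is 0x03D43289.
Split into bytes (most-significant first): 03 D4 32 89.
Little-endian: lowest address holds the least-significant byte.
So at ascending addresses the bytes are 89 32 D4 03.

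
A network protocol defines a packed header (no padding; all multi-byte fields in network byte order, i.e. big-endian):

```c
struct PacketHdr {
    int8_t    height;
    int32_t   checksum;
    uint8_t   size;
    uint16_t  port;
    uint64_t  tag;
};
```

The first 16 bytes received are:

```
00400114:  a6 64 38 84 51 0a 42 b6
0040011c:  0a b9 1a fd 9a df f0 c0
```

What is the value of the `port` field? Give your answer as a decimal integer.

17078

`port` follows `height` (1 B), `checksum` (4 B), `size` (1 B), so it starts at offset 1 + 4 + 1 = 6 and occupies 2 bytes.
Bytes at offsets 6..7: 42 B6.
Big-endian stores the most-significant byte at the lowest address.
The bytes are already most-significant first: 0x42B6.
0x42B6 = 17078.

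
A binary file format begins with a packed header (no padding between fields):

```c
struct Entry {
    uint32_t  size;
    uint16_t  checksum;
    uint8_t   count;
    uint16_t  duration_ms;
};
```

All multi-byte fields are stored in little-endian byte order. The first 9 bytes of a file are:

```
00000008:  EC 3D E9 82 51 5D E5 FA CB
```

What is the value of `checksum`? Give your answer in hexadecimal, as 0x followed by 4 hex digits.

0x5D51

`checksum` follows `size` (4 bytes), so it starts at byte offset 4 and occupies 2 bytes.
Bytes at offsets 4..5: 51 5D.
Little-endian stores the least-significant byte at the lowest address.
Reassemble most-significant byte first: 5D 51 → 0x5D51.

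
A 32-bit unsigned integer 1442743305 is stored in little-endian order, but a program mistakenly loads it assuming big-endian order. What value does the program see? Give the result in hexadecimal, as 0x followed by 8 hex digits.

1442743305 in 32-bit hexadecimal is 0x55FE8409.
Stored little-endian, the bytes at ascending addresses are 09 84 FE 55.
Read back as big-endian, the last byte is least significant, giving 0x0984FE55.

0x0984FE55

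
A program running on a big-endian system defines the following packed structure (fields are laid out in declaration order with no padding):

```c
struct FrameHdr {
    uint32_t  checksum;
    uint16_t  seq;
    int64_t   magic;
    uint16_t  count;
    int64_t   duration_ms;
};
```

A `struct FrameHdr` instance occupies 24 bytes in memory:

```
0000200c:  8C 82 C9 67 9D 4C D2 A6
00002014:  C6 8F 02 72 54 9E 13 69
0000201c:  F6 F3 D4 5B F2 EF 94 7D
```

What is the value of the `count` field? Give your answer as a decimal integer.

`count` follows `checksum` (4 B), `seq` (2 B), `magic` (8 B), so it starts at offset 4 + 2 + 8 = 14 and occupies 2 bytes.
Bytes at offsets 14..15: 13 69.
In big-endian order the high byte comes first in memory.
The bytes are already most-significant first: 0x1369.
0x1369 = 4969.

4969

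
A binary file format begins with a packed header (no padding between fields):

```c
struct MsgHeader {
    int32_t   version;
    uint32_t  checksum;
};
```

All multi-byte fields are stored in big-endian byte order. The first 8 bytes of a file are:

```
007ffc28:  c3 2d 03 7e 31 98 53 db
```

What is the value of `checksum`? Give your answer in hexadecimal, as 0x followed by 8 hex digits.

`checksum` follows `version` (4 bytes), so it starts at byte offset 4 and occupies 4 bytes.
Bytes at offsets 4..7: 31 98 53 DB.
Big-endian: lowest address holds the most-significant byte.
The bytes are already most-significant first: 0x319853DB.

0x319853DB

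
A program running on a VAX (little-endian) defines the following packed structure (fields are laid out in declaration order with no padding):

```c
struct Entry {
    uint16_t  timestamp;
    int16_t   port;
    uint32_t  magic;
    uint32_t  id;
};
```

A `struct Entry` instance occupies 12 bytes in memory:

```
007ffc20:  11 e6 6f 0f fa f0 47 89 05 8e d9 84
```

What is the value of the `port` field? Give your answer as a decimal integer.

3951

`port` follows `timestamp` (2 bytes), so it starts at byte offset 2 and occupies 2 bytes.
Bytes at offsets 2..3: 6F 0F.
Little-endian stores the least-significant byte at the lowest address.
Reassemble most-significant byte first: 0F 6F → 0x0F6F.
0x0F6F = 3951.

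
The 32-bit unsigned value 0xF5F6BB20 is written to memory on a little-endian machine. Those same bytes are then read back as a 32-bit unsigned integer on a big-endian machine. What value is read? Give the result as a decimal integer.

549189365

Stored little-endian, the bytes at ascending addresses are 20 BB F6 F5.
Read back as big-endian, the last byte is least significant, giving 0x20BBF6F5.
0x20BBF6F5 = 549189365.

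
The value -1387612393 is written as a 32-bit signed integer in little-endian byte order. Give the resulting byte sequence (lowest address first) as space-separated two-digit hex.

Two's complement of -1387612393 in 32 bits: 1387612393 = 0x52B548E9; invert → 0xAD4AB716; add 1 → 0xAD4AB717.
Split into bytes (most-significant first): AD 4A B7 17.
Little-endian: lowest address holds the least-significant byte.
So at ascending addresses the bytes are 17 B7 4A AD.

17 B7 4A AD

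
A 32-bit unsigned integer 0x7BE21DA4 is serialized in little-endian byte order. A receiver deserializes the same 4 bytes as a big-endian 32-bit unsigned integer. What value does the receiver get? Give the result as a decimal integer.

2753421947

Stored little-endian, the bytes at ascending addresses are A4 1D E2 7B.
Read back as big-endian, the last byte is least significant, giving 0xA41DE27B.
0xA41DE27B = 2753421947.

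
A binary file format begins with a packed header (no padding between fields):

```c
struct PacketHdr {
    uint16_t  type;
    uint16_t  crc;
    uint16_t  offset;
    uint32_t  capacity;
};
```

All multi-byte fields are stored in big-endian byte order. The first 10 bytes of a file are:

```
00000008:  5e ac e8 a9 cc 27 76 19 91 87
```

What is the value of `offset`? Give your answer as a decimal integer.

`offset` follows `type` (2 B), `crc` (2 B), so it starts at offset 2 + 2 = 4 and occupies 2 bytes.
Bytes at offsets 4..5: CC 27.
Big-endian: lowest address holds the most-significant byte.
The bytes are already most-significant first: 0xCC27.
0xCC27 = 52263.

52263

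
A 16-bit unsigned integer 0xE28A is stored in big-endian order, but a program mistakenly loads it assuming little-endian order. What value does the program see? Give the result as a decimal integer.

Stored big-endian, the bytes at ascending addresses are E2 8A.
Read back as little-endian, the first byte is least significant, giving 0x8AE2.
0x8AE2 = 35554.

35554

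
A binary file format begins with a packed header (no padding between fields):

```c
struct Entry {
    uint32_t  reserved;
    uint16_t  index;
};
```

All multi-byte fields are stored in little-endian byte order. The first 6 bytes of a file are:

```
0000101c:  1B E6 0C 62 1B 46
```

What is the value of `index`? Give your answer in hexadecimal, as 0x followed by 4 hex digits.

0x461B

`index` follows `reserved` (4 bytes), so it starts at byte offset 4 and occupies 2 bytes.
Bytes at offsets 4..5: 1B 46.
Little-endian stores the least-significant byte at the lowest address.
Reassemble most-significant byte first: 46 1B → 0x461B.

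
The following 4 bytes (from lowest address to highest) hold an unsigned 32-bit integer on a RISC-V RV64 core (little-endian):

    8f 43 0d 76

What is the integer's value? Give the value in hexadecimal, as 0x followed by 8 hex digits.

0x760D438F

Little-endian stores the least-significant byte at the lowest address.
Reassemble most-significant byte first: 76 0D 43 8F → 0x760D438F.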